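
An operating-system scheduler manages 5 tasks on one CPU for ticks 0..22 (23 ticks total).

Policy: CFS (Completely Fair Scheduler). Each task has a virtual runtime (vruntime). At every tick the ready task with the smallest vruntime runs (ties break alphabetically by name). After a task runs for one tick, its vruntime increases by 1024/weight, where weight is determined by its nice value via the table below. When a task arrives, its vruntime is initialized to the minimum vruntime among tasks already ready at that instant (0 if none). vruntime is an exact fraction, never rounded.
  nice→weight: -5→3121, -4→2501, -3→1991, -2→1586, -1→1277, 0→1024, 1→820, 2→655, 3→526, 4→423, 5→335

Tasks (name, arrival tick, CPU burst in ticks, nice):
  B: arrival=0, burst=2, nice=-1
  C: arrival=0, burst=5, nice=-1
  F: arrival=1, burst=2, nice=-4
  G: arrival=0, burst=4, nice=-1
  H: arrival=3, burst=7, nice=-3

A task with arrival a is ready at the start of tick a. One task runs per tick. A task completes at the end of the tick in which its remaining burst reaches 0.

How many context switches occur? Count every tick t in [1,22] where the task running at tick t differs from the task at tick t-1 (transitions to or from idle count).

context switches = 18

t=0: vr[B=0 C=0 G=0] → run B
t=1: vr[B=1024/1277 C=0 F=0 G=0] → run C
t=2: vr[B=1024/1277 C=1024/1277 F=0 G=0] → run F
t=3: vr[B=1024/1277 C=1024/1277 F=1024/2501 G=0 H=0] → run G
t=4: vr[B=1024/1277 C=1024/1277 F=1024/2501 G=1024/1277 H=0] → run H
t=5: vr[B=1024/1277 C=1024/1277 F=1024/2501 G=1024/1277 H=1024/1991] → run F
t=6: vr[B=1024/1277 C=1024/1277 G=1024/1277 H=1024/1991] → run H
t=7: vr[B=1024/1277 C=1024/1277 G=1024/1277 H=2048/1991] → run B
t=8: vr[C=1024/1277 G=1024/1277 H=2048/1991] → run C
t=9: vr[C=2048/1277 G=1024/1277 H=2048/1991] → run G
t=10: vr[C=2048/1277 G=2048/1277 H=2048/1991] → run H
t=11: vr[C=2048/1277 G=2048/1277 H=3072/1991] → run H
t=12: vr[C=2048/1277 G=2048/1277 H=4096/1991] → run C
t=13: vr[C=3072/1277 G=2048/1277 H=4096/1991] → run G
t=14: vr[C=3072/1277 G=3072/1277 H=4096/1991] → run H
t=15: vr[C=3072/1277 G=3072/1277 H=5120/1991] → run C
t=16: vr[C=4096/1277 G=3072/1277 H=5120/1991] → run G
t=17: vr[C=4096/1277 H=5120/1991] → run H
t=18: vr[C=4096/1277 H=6144/1991] → run H
t=19: vr[C=4096/1277] → run C
t=20: (idle)
t=21: (idle)
t=22: (idle)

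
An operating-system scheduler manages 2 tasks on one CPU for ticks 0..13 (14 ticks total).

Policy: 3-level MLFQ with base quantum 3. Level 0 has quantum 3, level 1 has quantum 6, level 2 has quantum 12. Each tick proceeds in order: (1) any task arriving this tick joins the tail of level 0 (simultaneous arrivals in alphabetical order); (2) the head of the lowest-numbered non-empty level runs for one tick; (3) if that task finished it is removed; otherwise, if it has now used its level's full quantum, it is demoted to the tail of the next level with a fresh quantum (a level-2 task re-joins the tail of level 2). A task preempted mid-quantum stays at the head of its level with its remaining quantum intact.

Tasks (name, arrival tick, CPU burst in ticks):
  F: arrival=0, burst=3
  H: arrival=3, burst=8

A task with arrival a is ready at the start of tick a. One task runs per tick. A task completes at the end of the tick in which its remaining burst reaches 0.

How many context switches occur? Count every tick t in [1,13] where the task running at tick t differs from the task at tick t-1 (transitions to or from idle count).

t=0: L0/L1/L2 = F/-/- → run F
t=1: L0/L1/L2 = F/-/- → run F
t=2: L0/L1/L2 = F/-/- → run F
t=3: L0/L1/L2 = H/-/- → run H
t=4: L0/L1/L2 = H/-/- → run H
t=5: L0/L1/L2 = H/-/- → run H
t=6: L0/L1/L2 = -/H/- → run H
t=7: L0/L1/L2 = -/H/- → run H
t=8: L0/L1/L2 = -/H/- → run H
t=9: L0/L1/L2 = -/H/- → run H
t=10: L0/L1/L2 = -/H/- → run H
t=11: (idle)
t=12: (idle)
t=13: (idle)

context switches = 2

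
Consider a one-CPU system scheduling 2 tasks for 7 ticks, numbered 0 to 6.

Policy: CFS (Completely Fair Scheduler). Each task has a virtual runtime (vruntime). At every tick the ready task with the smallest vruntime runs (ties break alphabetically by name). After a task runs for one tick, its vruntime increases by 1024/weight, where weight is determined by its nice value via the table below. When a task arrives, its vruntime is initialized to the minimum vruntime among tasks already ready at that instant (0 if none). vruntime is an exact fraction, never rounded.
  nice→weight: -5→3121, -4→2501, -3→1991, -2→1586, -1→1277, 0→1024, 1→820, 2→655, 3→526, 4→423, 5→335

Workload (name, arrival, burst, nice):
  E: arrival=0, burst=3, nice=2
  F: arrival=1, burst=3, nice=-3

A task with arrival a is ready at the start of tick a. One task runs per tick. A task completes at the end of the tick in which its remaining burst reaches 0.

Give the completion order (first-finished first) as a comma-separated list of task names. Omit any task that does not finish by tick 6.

t=0: vr[E=0] → run E
t=1: vr[E=1024/655 F=1024/655] → run E
t=2: vr[E=2048/655 F=1024/655] → run F
t=3: vr[E=2048/655 F=2709504/1304105] → run F
t=4: vr[E=2048/655 F=3380224/1304105] → run F
t=5: vr[E=2048/655] → run E
t=6: (idle)

completion order = F, E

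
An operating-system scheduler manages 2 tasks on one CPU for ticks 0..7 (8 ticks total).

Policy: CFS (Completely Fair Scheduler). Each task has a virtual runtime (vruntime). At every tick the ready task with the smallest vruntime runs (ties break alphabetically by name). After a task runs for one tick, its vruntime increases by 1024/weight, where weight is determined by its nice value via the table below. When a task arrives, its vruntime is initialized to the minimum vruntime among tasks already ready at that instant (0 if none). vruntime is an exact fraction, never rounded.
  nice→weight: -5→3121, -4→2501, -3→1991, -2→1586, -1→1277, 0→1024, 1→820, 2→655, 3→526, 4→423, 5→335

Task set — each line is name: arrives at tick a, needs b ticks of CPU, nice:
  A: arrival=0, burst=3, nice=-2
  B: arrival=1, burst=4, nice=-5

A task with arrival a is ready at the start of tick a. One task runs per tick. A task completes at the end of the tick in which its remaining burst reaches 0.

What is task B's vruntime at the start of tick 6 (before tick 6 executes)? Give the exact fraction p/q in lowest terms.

vruntime(B, start of tick 6) = 4034048/2474953

t=0: vr[A=0] → run A
t=1: vr[A=512/793 B=512/793] → run A
t=2: vr[A=1024/793 B=512/793] → run B
t=3: vr[A=1024/793 B=2409984/2474953] → run B
t=4: vr[A=1024/793 B=3222016/2474953] → run A
t=5: vr[B=3222016/2474953] → run B
t=6: vr[B=4034048/2474953] → run B
t=7: (idle)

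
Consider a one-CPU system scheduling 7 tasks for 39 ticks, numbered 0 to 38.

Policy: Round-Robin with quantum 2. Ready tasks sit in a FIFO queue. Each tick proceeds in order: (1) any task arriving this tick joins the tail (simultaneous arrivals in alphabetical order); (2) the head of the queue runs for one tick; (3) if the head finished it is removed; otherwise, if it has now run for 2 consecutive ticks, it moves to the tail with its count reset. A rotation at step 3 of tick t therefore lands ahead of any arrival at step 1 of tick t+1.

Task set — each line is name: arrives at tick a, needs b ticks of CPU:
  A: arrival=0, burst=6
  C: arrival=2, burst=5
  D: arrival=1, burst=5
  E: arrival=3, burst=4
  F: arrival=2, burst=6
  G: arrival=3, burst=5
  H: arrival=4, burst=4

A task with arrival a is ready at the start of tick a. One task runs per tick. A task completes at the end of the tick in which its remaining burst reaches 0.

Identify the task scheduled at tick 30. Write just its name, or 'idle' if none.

running at tick 30 = H

t=0: queue=[A] q_used=0 → run A
t=1: queue=[A,D] q_used=1 → run A
t=2: queue=[D,A,C,F] q_used=0 → run D
t=3: queue=[D,A,C,F,E,G] q_used=1 → run D
t=4: queue=[A,C,F,E,G,D,H] q_used=0 → run A
t=5: queue=[A,C,F,E,G,D,H] q_used=1 → run A
t=6: queue=[C,F,E,G,D,H,A] q_used=0 → run C
t=7: queue=[C,F,E,G,D,H,A] q_used=1 → run C
t=8: queue=[F,E,G,D,H,A,C] q_used=0 → run F
t=9: queue=[F,E,G,D,H,A,C] q_used=1 → run F
t=10: queue=[E,G,D,H,A,C,F] q_used=0 → run E
t=11: queue=[E,G,D,H,A,C,F] q_used=1 → run E
t=12: queue=[G,D,H,A,C,F,E] q_used=0 → run G
t=13: queue=[G,D,H,A,C,F,E] q_used=1 → run G
t=14: queue=[D,H,A,C,F,E,G] q_used=0 → run D
t=15: queue=[D,H,A,C,F,E,G] q_used=1 → run D
t=16: queue=[H,A,C,F,E,G,D] q_used=0 → run H
t=17: queue=[H,A,C,F,E,G,D] q_used=1 → run H
t=18: queue=[A,C,F,E,G,D,H] q_used=0 → run A
t=19: queue=[A,C,F,E,G,D,H] q_used=1 → run A
t=20: queue=[C,F,E,G,D,H] q_used=0 → run C
t=21: queue=[C,F,E,G,D,H] q_used=1 → run C
t=22: queue=[F,E,G,D,H,C] q_used=0 → run F
t=23: queue=[F,E,G,D,H,C] q_used=1 → run F
t=24: queue=[E,G,D,H,C,F] q_used=0 → run E
t=25: queue=[E,G,D,H,C,F] q_used=1 → run E
t=26: queue=[G,D,H,C,F] q_used=0 → run G
t=27: queue=[G,D,H,C,F] q_used=1 → run G
t=28: queue=[D,H,C,F,G] q_used=0 → run D
t=29: queue=[H,C,F,G] q_used=0 → run H
t=30: queue=[H,C,F,G] q_used=1 → run H
t=31: queue=[C,F,G] q_used=0 → run C
t=32: queue=[F,G] q_used=0 → run F
t=33: queue=[F,G] q_used=1 → run F
t=34: queue=[G] q_used=0 → run G
t=35: (idle)
t=36: (idle)
t=37: (idle)
t=38: (idle)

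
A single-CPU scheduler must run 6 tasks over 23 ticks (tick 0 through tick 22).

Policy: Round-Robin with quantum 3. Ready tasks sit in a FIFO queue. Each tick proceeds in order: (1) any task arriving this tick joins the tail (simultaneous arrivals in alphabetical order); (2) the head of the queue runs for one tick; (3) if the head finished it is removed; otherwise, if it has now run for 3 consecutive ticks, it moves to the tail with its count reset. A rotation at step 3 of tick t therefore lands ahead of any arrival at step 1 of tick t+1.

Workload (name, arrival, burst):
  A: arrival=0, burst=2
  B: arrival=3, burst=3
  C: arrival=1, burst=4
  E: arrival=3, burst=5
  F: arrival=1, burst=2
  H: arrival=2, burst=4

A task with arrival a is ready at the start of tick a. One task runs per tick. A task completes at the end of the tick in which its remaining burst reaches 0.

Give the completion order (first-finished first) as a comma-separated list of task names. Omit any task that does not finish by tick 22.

t=0: queue=[A] q_used=0 → run A
t=1: queue=[A,C,F] q_used=1 → run A
t=2: queue=[C,F,H] q_used=0 → run C
t=3: queue=[C,F,H,B,E] q_used=1 → run C
t=4: queue=[C,F,H,B,E] q_used=2 → run C
t=5: queue=[F,H,B,E,C] q_used=0 → run F
t=6: queue=[F,H,B,E,C] q_used=1 → run F
t=7: queue=[H,B,E,C] q_used=0 → run H
t=8: queue=[H,B,E,C] q_used=1 → run H
t=9: queue=[H,B,E,C] q_used=2 → run H
t=10: queue=[B,E,C,H] q_used=0 → run B
t=11: queue=[B,E,C,H] q_used=1 → run B
t=12: queue=[B,E,C,H] q_used=2 → run B
t=13: queue=[E,C,H] q_used=0 → run E
t=14: queue=[E,C,H] q_used=1 → run E
t=15: queue=[E,C,H] q_used=2 → run E
t=16: queue=[C,H,E] q_used=0 → run C
t=17: queue=[H,E] q_used=0 → run H
t=18: queue=[E] q_used=0 → run E
t=19: queue=[E] q_used=1 → run E
t=20: (idle)
t=21: (idle)
t=22: (idle)

completion order = A, F, B, C, H, E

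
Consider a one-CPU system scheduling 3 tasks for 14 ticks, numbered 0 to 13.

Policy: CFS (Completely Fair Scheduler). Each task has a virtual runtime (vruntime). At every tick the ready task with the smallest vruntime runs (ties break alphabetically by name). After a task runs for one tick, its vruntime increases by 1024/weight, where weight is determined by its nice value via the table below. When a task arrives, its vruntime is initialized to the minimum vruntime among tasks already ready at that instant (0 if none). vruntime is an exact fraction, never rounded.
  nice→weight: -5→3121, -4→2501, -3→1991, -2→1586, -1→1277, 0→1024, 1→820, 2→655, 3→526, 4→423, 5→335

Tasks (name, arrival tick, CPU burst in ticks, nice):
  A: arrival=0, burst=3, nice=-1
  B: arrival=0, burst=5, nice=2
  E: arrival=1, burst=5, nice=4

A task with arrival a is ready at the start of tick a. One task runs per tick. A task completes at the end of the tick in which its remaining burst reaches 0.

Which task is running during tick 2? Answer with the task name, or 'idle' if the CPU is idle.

running at tick 2 = E

t=0: vr[A=0 B=0] → run A
t=1: vr[A=1024/1277 B=0 E=0] → run B
t=2: vr[A=1024/1277 B=1024/655 E=0] → run E
t=3: vr[A=1024/1277 B=1024/655 E=1024/423] → run A
t=4: vr[A=2048/1277 B=1024/655 E=1024/423] → run B
t=5: vr[A=2048/1277 B=2048/655 E=1024/423] → run A
t=6: vr[B=2048/655 E=1024/423] → run E
t=7: vr[B=2048/655 E=2048/423] → run B
t=8: vr[B=3072/655 E=2048/423] → run B
t=9: vr[B=4096/655 E=2048/423] → run E
t=10: vr[B=4096/655 E=1024/141] → run B
t=11: vr[E=1024/141] → run E
t=12: vr[E=4096/423] → run E
t=13: (idle)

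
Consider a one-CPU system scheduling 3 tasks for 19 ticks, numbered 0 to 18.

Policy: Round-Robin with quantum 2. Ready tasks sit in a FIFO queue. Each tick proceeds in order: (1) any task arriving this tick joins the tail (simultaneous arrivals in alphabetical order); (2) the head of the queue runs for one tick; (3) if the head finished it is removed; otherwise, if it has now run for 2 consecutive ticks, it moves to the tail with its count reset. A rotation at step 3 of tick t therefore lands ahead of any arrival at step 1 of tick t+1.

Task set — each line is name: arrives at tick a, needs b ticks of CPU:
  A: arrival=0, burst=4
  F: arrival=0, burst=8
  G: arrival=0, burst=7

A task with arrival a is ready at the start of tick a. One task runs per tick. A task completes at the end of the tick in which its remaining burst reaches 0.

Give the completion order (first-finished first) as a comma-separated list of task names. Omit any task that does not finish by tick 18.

completion order = A, F, G

t=0: queue=[A,F,G] q_used=0 → run A
t=1: queue=[A,F,G] q_used=1 → run A
t=2: queue=[F,G,A] q_used=0 → run F
t=3: queue=[F,G,A] q_used=1 → run F
t=4: queue=[G,A,F] q_used=0 → run G
t=5: queue=[G,A,F] q_used=1 → run G
t=6: queue=[A,F,G] q_used=0 → run A
t=7: queue=[A,F,G] q_used=1 → run A
t=8: queue=[F,G] q_used=0 → run F
t=9: queue=[F,G] q_used=1 → run F
t=10: queue=[G,F] q_used=0 → run G
t=11: queue=[G,F] q_used=1 → run G
t=12: queue=[F,G] q_used=0 → run F
t=13: queue=[F,G] q_used=1 → run F
t=14: queue=[G,F] q_used=0 → run G
t=15: queue=[G,F] q_used=1 → run G
t=16: queue=[F,G] q_used=0 → run F
t=17: queue=[F,G] q_used=1 → run F
t=18: queue=[G] q_used=0 → run G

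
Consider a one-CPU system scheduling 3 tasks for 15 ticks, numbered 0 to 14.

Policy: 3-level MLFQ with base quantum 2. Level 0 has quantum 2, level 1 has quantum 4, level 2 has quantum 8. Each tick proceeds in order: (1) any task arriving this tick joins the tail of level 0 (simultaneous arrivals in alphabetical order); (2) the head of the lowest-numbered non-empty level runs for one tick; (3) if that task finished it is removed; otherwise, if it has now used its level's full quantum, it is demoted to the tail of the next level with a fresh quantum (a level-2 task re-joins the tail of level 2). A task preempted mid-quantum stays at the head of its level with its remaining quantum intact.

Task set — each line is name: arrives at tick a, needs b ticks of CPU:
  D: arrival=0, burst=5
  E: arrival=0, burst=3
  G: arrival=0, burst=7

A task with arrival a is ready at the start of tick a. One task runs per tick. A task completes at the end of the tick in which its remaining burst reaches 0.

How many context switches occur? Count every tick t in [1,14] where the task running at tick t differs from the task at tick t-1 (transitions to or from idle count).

context switches = 5

t=0: L0/L1/L2 = DEG/-/- → run D
t=1: L0/L1/L2 = DEG/-/- → run D
t=2: L0/L1/L2 = EG/D/- → run E
t=3: L0/L1/L2 = EG/D/- → run E
t=4: L0/L1/L2 = G/DE/- → run G
t=5: L0/L1/L2 = G/DE/- → run G
t=6: L0/L1/L2 = -/DEG/- → run D
t=7: L0/L1/L2 = -/DEG/- → run D
t=8: L0/L1/L2 = -/DEG/- → run D
t=9: L0/L1/L2 = -/EG/- → run E
t=10: L0/L1/L2 = -/G/- → run G
t=11: L0/L1/L2 = -/G/- → run G
t=12: L0/L1/L2 = -/G/- → run G
t=13: L0/L1/L2 = -/G/- → run G
t=14: L0/L1/L2 = -/-/G → run G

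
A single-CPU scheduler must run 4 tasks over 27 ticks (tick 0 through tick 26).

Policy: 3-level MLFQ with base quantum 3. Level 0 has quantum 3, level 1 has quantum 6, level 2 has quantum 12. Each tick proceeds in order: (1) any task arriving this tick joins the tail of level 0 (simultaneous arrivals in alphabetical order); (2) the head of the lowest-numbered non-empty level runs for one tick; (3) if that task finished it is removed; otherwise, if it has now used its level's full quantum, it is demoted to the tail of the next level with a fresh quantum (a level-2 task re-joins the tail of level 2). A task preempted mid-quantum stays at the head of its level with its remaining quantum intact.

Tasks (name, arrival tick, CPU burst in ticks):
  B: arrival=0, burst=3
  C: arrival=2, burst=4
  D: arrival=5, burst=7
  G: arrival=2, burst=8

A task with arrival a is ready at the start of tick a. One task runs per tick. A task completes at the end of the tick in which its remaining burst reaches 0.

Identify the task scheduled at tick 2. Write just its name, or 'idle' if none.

running at tick 2 = B

t=0: L0/L1/L2 = B/-/- → run B
t=1: L0/L1/L2 = B/-/- → run B
t=2: L0/L1/L2 = BCG/-/- → run B
t=3: L0/L1/L2 = CG/-/- → run C
t=4: L0/L1/L2 = CG/-/- → run C
t=5: L0/L1/L2 = CGD/-/- → run C
t=6: L0/L1/L2 = GD/C/- → run G
t=7: L0/L1/L2 = GD/C/- → run G
t=8: L0/L1/L2 = GD/C/- → run G
t=9: L0/L1/L2 = D/CG/- → run D
t=10: L0/L1/L2 = D/CG/- → run D
t=11: L0/L1/L2 = D/CG/- → run D
t=12: L0/L1/L2 = -/CGD/- → run C
t=13: L0/L1/L2 = -/GD/- → run G
t=14: L0/L1/L2 = -/GD/- → run G
t=15: L0/L1/L2 = -/GD/- → run G
t=16: L0/L1/L2 = -/GD/- → run G
t=17: L0/L1/L2 = -/GD/- → run G
t=18: L0/L1/L2 = -/D/- → run D
t=19: L0/L1/L2 = -/D/- → run D
t=20: L0/L1/L2 = -/D/- → run D
t=21: L0/L1/L2 = -/D/- → run D
t=22: (idle)
t=23: (idle)
t=24: (idle)
t=25: (idle)
t=26: (idle)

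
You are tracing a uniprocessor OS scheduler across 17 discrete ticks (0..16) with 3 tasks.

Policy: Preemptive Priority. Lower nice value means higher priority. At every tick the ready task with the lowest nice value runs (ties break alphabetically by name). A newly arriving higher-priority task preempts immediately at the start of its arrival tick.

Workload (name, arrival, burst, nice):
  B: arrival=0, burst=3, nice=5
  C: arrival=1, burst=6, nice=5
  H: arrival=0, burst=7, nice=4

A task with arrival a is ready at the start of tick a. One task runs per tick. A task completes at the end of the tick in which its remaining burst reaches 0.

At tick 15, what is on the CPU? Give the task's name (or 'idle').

running at tick 15 = C

t=0: ready={B,H} → run H
t=1: ready={B,C,H} → run H
t=2: ready={B,C,H} → run H
t=3: ready={B,C,H} → run H
t=4: ready={B,C,H} → run H
t=5: ready={B,C,H} → run H
t=6: ready={B,C,H} → run H
t=7: ready={B,C} → run B
t=8: ready={B,C} → run B
t=9: ready={B,C} → run B
t=10: ready={C} → run C
t=11: ready={C} → run C
t=12: ready={C} → run C
t=13: ready={C} → run C
t=14: ready={C} → run C
t=15: ready={C} → run C
t=16: (idle)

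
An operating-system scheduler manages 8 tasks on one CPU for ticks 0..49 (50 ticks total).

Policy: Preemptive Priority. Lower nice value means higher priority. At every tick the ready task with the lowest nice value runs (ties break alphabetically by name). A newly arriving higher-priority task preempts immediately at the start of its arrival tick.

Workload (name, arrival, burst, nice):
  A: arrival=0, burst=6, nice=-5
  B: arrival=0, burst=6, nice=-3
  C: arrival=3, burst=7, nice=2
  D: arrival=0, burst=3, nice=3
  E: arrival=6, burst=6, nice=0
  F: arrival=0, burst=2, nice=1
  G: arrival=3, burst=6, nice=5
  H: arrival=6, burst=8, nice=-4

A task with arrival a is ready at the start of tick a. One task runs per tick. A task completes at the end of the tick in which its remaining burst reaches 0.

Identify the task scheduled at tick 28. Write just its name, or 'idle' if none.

t=0: ready={A,B,D,F} → run A
t=1: ready={A,B,D,F} → run A
t=2: ready={A,B,D,F} → run A
t=3: ready={A,B,C,D,F,G} → run A
t=4: ready={A,B,C,D,F,G} → run A
t=5: ready={A,B,C,D,F,G} → run A
t=6: ready={B,C,D,E,F,G,H} → run H
t=7: ready={B,C,D,E,F,G,H} → run H
t=8: ready={B,C,D,E,F,G,H} → run H
t=9: ready={B,C,D,E,F,G,H} → run H
t=10: ready={B,C,D,E,F,G,H} → run H
t=11: ready={B,C,D,E,F,G,H} → run H
t=12: ready={B,C,D,E,F,G,H} → run H
t=13: ready={B,C,D,E,F,G,H} → run H
t=14: ready={B,C,D,E,F,G} → run B
t=15: ready={B,C,D,E,F,G} → run B
t=16: ready={B,C,D,E,F,G} → run B
t=17: ready={B,C,D,E,F,G} → run B
t=18: ready={B,C,D,E,F,G} → run B
t=19: ready={B,C,D,E,F,G} → run B
t=20: ready={C,D,E,F,G} → run E
t=21: ready={C,D,E,F,G} → run E
t=22: ready={C,D,E,F,G} → run E
t=23: ready={C,D,E,F,G} → run E
t=24: ready={C,D,E,F,G} → run E
t=25: ready={C,D,E,F,G} → run E
t=26: ready={C,D,F,G} → run F
t=27: ready={C,D,F,G} → run F
t=28: ready={C,D,G} → run C
t=29: ready={C,D,G} → run C
t=30: ready={C,D,G} → run C
t=31: ready={C,D,G} → run C
t=32: ready={C,D,G} → run C
t=33: ready={C,D,G} → run C
t=34: ready={C,D,G} → run C
t=35: ready={D,G} → run D
t=36: ready={D,G} → run D
t=37: ready={D,G} → run D
t=38: ready={G} → run G
t=39: ready={G} → run G
t=40: ready={G} → run G
t=41: ready={G} → run G
t=42: ready={G} → run G
t=43: ready={G} → run G
t=44: (idle)
t=45: (idle)
t=46: (idle)
t=47: (idle)
t=48: (idle)
t=49: (idle)

running at tick 28 = C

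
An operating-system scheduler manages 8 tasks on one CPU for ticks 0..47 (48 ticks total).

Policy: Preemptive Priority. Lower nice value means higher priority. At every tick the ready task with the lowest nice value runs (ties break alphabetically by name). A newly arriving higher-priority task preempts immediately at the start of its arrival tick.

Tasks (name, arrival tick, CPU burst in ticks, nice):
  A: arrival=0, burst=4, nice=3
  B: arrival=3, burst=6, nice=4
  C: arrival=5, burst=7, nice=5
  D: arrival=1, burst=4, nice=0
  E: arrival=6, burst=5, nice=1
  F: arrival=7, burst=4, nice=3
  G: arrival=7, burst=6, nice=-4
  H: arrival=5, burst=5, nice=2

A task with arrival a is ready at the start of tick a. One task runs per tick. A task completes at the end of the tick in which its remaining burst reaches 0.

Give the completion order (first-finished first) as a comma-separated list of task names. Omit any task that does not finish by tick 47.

completion order = D, G, E, H, A, F, B, C

t=0: ready={A} → run A
t=1: ready={A,D} → run D
t=2: ready={A,D} → run D
t=3: ready={A,B,D} → run D
t=4: ready={A,B,D} → run D
t=5: ready={A,B,C,H} → run H
t=6: ready={A,B,C,E,H} → run E
t=7: ready={A,B,C,E,F,G,H} → run G
t=8: ready={A,B,C,E,F,G,H} → run G
t=9: ready={A,B,C,E,F,G,H} → run G
t=10: ready={A,B,C,E,F,G,H} → run G
t=11: ready={A,B,C,E,F,G,H} → run G
t=12: ready={A,B,C,E,F,G,H} → run G
t=13: ready={A,B,C,E,F,H} → run E
t=14: ready={A,B,C,E,F,H} → run E
t=15: ready={A,B,C,E,F,H} → run E
t=16: ready={A,B,C,E,F,H} → run E
t=17: ready={A,B,C,F,H} → run H
t=18: ready={A,B,C,F,H} → run H
t=19: ready={A,B,C,F,H} → run H
t=20: ready={A,B,C,F,H} → run H
t=21: ready={A,B,C,F} → run A
t=22: ready={A,B,C,F} → run A
t=23: ready={A,B,C,F} → run A
t=24: ready={B,C,F} → run F
t=25: ready={B,C,F} → run F
t=26: ready={B,C,F} → run F
t=27: ready={B,C,F} → run F
t=28: ready={B,C} → run B
t=29: ready={B,C} → run B
t=30: ready={B,C} → run B
t=31: ready={B,C} → run B
t=32: ready={B,C} → run B
t=33: ready={B,C} → run B
t=34: ready={C} → run C
t=35: ready={C} → run C
t=36: ready={C} → run C
t=37: ready={C} → run C
t=38: ready={C} → run C
t=39: ready={C} → run C
t=40: ready={C} → run C
t=41: (idle)
t=42: (idle)
t=43: (idle)
t=44: (idle)
t=45: (idle)
t=46: (idle)
t=47: (idle)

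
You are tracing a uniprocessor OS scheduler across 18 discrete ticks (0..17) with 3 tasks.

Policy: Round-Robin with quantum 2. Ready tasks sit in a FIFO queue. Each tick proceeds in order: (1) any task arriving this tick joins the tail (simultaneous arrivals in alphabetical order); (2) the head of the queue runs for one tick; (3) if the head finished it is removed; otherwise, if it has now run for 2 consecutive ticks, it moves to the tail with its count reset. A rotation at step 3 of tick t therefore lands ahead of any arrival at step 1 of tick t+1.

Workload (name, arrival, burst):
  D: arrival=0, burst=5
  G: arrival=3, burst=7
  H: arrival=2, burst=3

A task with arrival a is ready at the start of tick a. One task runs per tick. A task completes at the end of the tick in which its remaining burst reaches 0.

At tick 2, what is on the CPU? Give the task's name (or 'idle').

t=0: queue=[D] q_used=0 → run D
t=1: queue=[D] q_used=1 → run D
t=2: queue=[D,H] q_used=0 → run D
t=3: queue=[D,H,G] q_used=1 → run D
t=4: queue=[H,G,D] q_used=0 → run H
t=5: queue=[H,G,D] q_used=1 → run H
t=6: queue=[G,D,H] q_used=0 → run G
t=7: queue=[G,D,H] q_used=1 → run G
t=8: queue=[D,H,G] q_used=0 → run D
t=9: queue=[H,G] q_used=0 → run H
t=10: queue=[G] q_used=0 → run G
t=11: queue=[G] q_used=1 → run G
t=12: queue=[G] q_used=0 → run G
t=13: queue=[G] q_used=1 → run G
t=14: queue=[G] q_used=0 → run G
t=15: (idle)
t=16: (idle)
t=17: (idle)

running at tick 2 = D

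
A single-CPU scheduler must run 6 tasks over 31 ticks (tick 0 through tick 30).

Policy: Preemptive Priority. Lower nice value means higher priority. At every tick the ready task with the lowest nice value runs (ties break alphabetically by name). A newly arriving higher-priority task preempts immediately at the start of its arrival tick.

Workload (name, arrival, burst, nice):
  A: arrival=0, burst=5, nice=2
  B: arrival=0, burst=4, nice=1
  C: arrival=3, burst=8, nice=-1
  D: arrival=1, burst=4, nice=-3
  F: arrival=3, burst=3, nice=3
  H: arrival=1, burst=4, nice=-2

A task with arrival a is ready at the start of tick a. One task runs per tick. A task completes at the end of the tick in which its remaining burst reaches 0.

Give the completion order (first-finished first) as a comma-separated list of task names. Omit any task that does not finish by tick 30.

t=0: ready={A,B} → run B
t=1: ready={A,B,D,H} → run D
t=2: ready={A,B,D,H} → run D
t=3: ready={A,B,C,D,F,H} → run D
t=4: ready={A,B,C,D,F,H} → run D
t=5: ready={A,B,C,F,H} → run H
t=6: ready={A,B,C,F,H} → run H
t=7: ready={A,B,C,F,H} → run H
t=8: ready={A,B,C,F,H} → run H
t=9: ready={A,B,C,F} → run C
t=10: ready={A,B,C,F} → run C
t=11: ready={A,B,C,F} → run C
t=12: ready={A,B,C,F} → run C
t=13: ready={A,B,C,F} → run C
t=14: ready={A,B,C,F} → run C
t=15: ready={A,B,C,F} → run C
t=16: ready={A,B,C,F} → run C
t=17: ready={A,B,F} → run B
t=18: ready={A,B,F} → run B
t=19: ready={A,B,F} → run B
t=20: ready={A,F} → run A
t=21: ready={A,F} → run A
t=22: ready={A,F} → run A
t=23: ready={A,F} → run A
t=24: ready={A,F} → run A
t=25: ready={F} → run F
t=26: ready={F} → run F
t=27: ready={F} → run F
t=28: (idle)
t=29: (idle)
t=30: (idle)

completion order = D, H, C, B, A, F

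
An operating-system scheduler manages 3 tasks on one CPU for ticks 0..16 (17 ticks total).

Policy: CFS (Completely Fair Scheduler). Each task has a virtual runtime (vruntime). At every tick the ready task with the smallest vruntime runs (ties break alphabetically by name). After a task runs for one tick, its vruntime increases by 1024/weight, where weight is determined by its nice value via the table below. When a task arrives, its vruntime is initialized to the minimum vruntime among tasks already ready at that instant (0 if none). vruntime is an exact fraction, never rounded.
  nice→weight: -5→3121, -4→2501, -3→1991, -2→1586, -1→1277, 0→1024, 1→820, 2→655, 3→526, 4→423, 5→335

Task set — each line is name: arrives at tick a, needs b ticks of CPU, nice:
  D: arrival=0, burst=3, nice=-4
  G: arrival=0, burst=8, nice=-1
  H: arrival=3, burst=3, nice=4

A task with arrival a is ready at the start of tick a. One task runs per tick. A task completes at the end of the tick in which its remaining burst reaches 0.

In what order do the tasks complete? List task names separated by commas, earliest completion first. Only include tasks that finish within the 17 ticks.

t=0: vr[D=0 G=0] → run D
t=1: vr[D=1024/2501 G=0] → run G
t=2: vr[D=1024/2501 G=1024/1277] → run D
t=3: vr[D=2048/2501 G=1024/1277 H=1024/1277] → run G
t=4: vr[D=2048/2501 G=2048/1277 H=1024/1277] → run H
t=5: vr[D=2048/2501 G=2048/1277 H=1740800/540171] → run D
t=6: vr[G=2048/1277 H=1740800/540171] → run G
t=7: vr[G=3072/1277 H=1740800/540171] → run G
t=8: vr[G=4096/1277 H=1740800/540171] → run G
t=9: vr[G=5120/1277 H=1740800/540171] → run H
t=10: vr[G=5120/1277 H=3048448/540171] → run G
t=11: vr[G=6144/1277 H=3048448/540171] → run G
t=12: vr[G=7168/1277 H=3048448/540171] → run G
t=13: vr[H=3048448/540171] → run H
t=14: (idle)
t=15: (idle)
t=16: (idle)

completion order = D, G, H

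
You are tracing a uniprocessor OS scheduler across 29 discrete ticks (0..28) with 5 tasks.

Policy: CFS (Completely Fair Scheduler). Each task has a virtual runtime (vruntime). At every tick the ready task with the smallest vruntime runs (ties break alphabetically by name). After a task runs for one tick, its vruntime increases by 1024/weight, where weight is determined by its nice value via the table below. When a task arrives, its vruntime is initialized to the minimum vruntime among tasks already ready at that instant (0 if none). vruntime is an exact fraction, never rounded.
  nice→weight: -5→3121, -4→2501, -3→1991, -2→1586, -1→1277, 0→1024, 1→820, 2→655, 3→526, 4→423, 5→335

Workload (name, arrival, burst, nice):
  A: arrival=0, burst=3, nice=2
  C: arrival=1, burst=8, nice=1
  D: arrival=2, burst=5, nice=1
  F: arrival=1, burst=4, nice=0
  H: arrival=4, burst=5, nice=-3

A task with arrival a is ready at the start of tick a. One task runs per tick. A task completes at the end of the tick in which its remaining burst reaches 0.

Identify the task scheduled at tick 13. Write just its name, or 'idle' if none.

t=0: vr[A=0] → run A
t=1: vr[A=1024/655 C=1024/655 F=1024/655] → run A
t=2: vr[A=2048/655 C=1024/655 D=1024/655 F=1024/655] → run C
t=3: vr[A=2048/655 C=15104/5371 D=1024/655 F=1024/655] → run D
t=4: vr[A=2048/655 C=15104/5371 D=15104/5371 F=1024/655 H=1024/655] → run F
t=5: vr[A=2048/655 C=15104/5371 D=15104/5371 F=1679/655 H=1024/655] → run H
t=6: vr[A=2048/655 C=15104/5371 D=15104/5371 F=1679/655 H=2709504/1304105] → run H
t=7: vr[A=2048/655 C=15104/5371 D=15104/5371 F=1679/655 H=3380224/1304105] → run F
t=8: vr[A=2048/655 C=15104/5371 D=15104/5371 F=2334/655 H=3380224/1304105] → run H
t=9: vr[A=2048/655 C=15104/5371 D=15104/5371 F=2334/655 H=4050944/1304105] → run C
t=10: vr[A=2048/655 C=109056/26855 D=15104/5371 F=2334/655 H=4050944/1304105] → run D
t=11: vr[A=2048/655 C=109056/26855 D=109056/26855 F=2334/655 H=4050944/1304105] → run H
t=12: vr[A=2048/655 C=109056/26855 D=109056/26855 F=2334/655 H=4721664/1304105] → run A
t=13: vr[C=109056/26855 D=109056/26855 F=2334/655 H=4721664/1304105] → run F
t=14: vr[C=109056/26855 D=109056/26855 F=2989/655 H=4721664/1304105] → run H
t=15: vr[C=109056/26855 D=109056/26855 F=2989/655] → run C
t=16: vr[C=142592/26855 D=109056/26855 F=2989/655] → run D
t=17: vr[C=142592/26855 D=142592/26855 F=2989/655] → run F
t=18: vr[C=142592/26855 D=142592/26855] → run C
t=19: vr[C=176128/26855 D=142592/26855] → run D
t=20: vr[C=176128/26855 D=176128/26855] → run C
t=21: vr[C=209664/26855 D=176128/26855] → run D
t=22: vr[C=209664/26855] → run C
t=23: vr[C=48640/5371] → run C
t=24: vr[C=276736/26855] → run C
t=25: (idle)
t=26: (idle)
t=27: (idle)
t=28: (idle)

running at tick 13 = F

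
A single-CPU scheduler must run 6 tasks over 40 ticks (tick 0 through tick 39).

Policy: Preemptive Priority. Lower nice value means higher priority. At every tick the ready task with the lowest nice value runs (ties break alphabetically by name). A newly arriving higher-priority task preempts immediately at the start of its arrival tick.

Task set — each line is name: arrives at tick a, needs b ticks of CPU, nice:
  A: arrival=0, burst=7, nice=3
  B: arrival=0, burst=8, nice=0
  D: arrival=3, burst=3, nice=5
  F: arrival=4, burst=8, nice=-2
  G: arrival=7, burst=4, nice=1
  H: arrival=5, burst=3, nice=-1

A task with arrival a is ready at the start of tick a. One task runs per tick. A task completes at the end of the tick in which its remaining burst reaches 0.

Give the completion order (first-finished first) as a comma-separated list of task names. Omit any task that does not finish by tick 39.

t=0: ready={A,B} → run B
t=1: ready={A,B} → run B
t=2: ready={A,B} → run B
t=3: ready={A,B,D} → run B
t=4: ready={A,B,D,F} → run F
t=5: ready={A,B,D,F,H} → run F
t=6: ready={A,B,D,F,H} → run F
t=7: ready={A,B,D,F,G,H} → run F
t=8: ready={A,B,D,F,G,H} → run F
t=9: ready={A,B,D,F,G,H} → run F
t=10: ready={A,B,D,F,G,H} → run F
t=11: ready={A,B,D,F,G,H} → run F
t=12: ready={A,B,D,G,H} → run H
t=13: ready={A,B,D,G,H} → run H
t=14: ready={A,B,D,G,H} → run H
t=15: ready={A,B,D,G} → run B
t=16: ready={A,B,D,G} → run B
t=17: ready={A,B,D,G} → run B
t=18: ready={A,B,D,G} → run B
t=19: ready={A,D,G} → run G
t=20: ready={A,D,G} → run G
t=21: ready={A,D,G} → run G
t=22: ready={A,D,G} → run G
t=23: ready={A,D} → run A
t=24: ready={A,D} → run A
t=25: ready={A,D} → run A
t=26: ready={A,D} → run A
t=27: ready={A,D} → run A
t=28: ready={A,D} → run A
t=29: ready={A,D} → run A
t=30: ready={D} → run D
t=31: ready={D} → run D
t=32: ready={D} → run D
t=33: (idle)
t=34: (idle)
t=35: (idle)
t=36: (idle)
t=37: (idle)
t=38: (idle)
t=39: (idle)

completion order = F, H, B, G, A, D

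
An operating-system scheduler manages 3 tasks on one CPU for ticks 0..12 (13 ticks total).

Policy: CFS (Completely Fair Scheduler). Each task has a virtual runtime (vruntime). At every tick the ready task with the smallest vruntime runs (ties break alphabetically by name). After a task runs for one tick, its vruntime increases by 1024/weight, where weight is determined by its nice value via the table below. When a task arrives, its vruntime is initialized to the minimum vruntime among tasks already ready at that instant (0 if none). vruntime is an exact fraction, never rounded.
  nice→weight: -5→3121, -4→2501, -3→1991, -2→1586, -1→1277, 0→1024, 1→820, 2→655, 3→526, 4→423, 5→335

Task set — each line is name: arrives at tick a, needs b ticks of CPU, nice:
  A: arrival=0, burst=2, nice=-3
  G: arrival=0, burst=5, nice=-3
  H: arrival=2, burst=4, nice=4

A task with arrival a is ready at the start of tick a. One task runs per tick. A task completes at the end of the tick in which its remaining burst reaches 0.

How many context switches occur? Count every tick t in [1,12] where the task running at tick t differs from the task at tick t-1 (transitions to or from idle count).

context switches = 7

t=0: vr[A=0 G=0] → run A
t=1: vr[A=1024/1991 G=0] → run G
t=2: vr[A=1024/1991 G=1024/1991 H=1024/1991] → run A
t=3: vr[G=1024/1991 H=1024/1991] → run G
t=4: vr[G=2048/1991 H=1024/1991] → run H
t=5: vr[G=2048/1991 H=2471936/842193] → run G
t=6: vr[G=3072/1991 H=2471936/842193] → run G
t=7: vr[G=4096/1991 H=2471936/842193] → run G
t=8: vr[H=2471936/842193] → run H
t=9: vr[H=4510720/842193] → run H
t=10: vr[H=2183168/280731] → run H
t=11: (idle)
t=12: (idle)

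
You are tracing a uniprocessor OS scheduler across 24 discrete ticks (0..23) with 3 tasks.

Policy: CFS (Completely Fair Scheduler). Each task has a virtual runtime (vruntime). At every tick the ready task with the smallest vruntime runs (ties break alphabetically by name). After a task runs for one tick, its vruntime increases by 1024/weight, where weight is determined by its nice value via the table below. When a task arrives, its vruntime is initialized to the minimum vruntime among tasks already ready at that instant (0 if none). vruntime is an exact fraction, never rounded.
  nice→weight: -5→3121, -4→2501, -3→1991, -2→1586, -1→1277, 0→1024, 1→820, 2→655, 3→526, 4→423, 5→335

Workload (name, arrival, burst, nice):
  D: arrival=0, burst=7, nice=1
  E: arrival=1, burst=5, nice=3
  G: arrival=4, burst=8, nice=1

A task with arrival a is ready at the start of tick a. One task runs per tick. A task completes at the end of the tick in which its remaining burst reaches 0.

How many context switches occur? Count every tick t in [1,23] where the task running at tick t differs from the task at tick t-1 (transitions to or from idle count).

context switches = 17

t=0: vr[D=0] → run D
t=1: vr[D=256/205 E=256/205] → run D
t=2: vr[D=512/205 E=256/205] → run E
t=3: vr[D=512/205 E=172288/53915] → run D
t=4: vr[D=768/205 E=172288/53915 G=172288/53915] → run E
t=5: vr[D=768/205 E=277248/53915 G=172288/53915] → run G
t=6: vr[D=768/205 E=277248/53915 G=239616/53915] → run D
t=7: vr[D=1024/205 E=277248/53915 G=239616/53915] → run G
t=8: vr[D=1024/205 E=277248/53915 G=306944/53915] → run D
t=9: vr[D=256/41 E=277248/53915 G=306944/53915] → run E
t=10: vr[D=256/41 E=382208/53915 G=306944/53915] → run G
t=11: vr[D=256/41 E=382208/53915 G=374272/53915] → run D
t=12: vr[D=1536/205 E=382208/53915 G=374272/53915] → run G
t=13: vr[D=1536/205 E=382208/53915 G=88320/10783] → run E
t=14: vr[D=1536/205 E=487168/53915 G=88320/10783] → run D
t=15: vr[E=487168/53915 G=88320/10783] → run G
t=16: vr[E=487168/53915 G=508928/53915] → run E
t=17: vr[G=508928/53915] → run G
t=18: vr[G=576256/53915] → run G
t=19: vr[G=643584/53915] → run G
t=20: (idle)
t=21: (idle)
t=22: (idle)
t=23: (idle)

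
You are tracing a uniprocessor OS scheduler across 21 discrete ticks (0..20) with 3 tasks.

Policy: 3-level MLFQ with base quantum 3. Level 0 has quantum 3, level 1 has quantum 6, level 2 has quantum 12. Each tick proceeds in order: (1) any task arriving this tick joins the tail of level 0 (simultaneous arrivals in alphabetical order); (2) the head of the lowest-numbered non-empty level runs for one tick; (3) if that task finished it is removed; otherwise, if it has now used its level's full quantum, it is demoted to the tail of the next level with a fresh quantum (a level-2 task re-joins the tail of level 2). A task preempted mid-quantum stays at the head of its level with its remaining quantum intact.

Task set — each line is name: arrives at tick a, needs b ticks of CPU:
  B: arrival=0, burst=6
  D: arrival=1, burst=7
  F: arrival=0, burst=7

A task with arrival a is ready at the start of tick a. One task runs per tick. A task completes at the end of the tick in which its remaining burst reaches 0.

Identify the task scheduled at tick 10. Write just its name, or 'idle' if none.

running at tick 10 = B

t=0: L0/L1/L2 = BF/-/- → run B
t=1: L0/L1/L2 = BFD/-/- → run B
t=2: L0/L1/L2 = BFD/-/- → run B
t=3: L0/L1/L2 = FD/B/- → run F
t=4: L0/L1/L2 = FD/B/- → run F
t=5: L0/L1/L2 = FD/B/- → run F
t=6: L0/L1/L2 = D/BF/- → run D
t=7: L0/L1/L2 = D/BF/- → run D
t=8: L0/L1/L2 = D/BF/- → run D
t=9: L0/L1/L2 = -/BFD/- → run B
t=10: L0/L1/L2 = -/BFD/- → run B
t=11: L0/L1/L2 = -/BFD/- → run B
t=12: L0/L1/L2 = -/FD/- → run F
t=13: L0/L1/L2 = -/FD/- → run F
t=14: L0/L1/L2 = -/FD/- → run F
t=15: L0/L1/L2 = -/FD/- → run F
t=16: L0/L1/L2 = -/D/- → run D
t=17: L0/L1/L2 = -/D/- → run D
t=18: L0/L1/L2 = -/D/- → run D
t=19: L0/L1/L2 = -/D/- → run D
t=20: (idle)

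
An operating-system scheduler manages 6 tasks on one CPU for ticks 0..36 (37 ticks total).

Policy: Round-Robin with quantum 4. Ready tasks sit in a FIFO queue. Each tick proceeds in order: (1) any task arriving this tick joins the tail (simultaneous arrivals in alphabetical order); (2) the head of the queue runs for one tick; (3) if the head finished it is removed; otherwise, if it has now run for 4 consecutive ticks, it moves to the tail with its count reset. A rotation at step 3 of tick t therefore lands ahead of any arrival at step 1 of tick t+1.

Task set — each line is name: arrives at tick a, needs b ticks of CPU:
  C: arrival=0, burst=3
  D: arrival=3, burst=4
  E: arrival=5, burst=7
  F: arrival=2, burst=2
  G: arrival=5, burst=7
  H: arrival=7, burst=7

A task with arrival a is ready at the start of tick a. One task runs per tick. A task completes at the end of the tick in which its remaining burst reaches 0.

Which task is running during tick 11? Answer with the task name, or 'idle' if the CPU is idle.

running at tick 11 = E

t=0: queue=[C] q_used=0 → run C
t=1: queue=[C] q_used=1 → run C
t=2: queue=[C,F] q_used=2 → run C
t=3: queue=[F,D] q_used=0 → run F
t=4: queue=[F,D] q_used=1 → run F
t=5: queue=[D,E,G] q_used=0 → run D
t=6: queue=[D,E,G] q_used=1 → run D
t=7: queue=[D,E,G,H] q_used=2 → run D
t=8: queue=[D,E,G,H] q_used=3 → run D
t=9: queue=[E,G,H] q_used=0 → run E
t=10: queue=[E,G,H] q_used=1 → run E
t=11: queue=[E,G,H] q_used=2 → run E
t=12: queue=[E,G,H] q_used=3 → run E
t=13: queue=[G,H,E] q_used=0 → run G
t=14: queue=[G,H,E] q_used=1 → run G
t=15: queue=[G,H,E] q_used=2 → run G
t=16: queue=[G,H,E] q_used=3 → run G
t=17: queue=[H,E,G] q_used=0 → run H
t=18: queue=[H,E,G] q_used=1 → run H
t=19: queue=[H,E,G] q_used=2 → run H
t=20: queue=[H,E,G] q_used=3 → run H
t=21: queue=[E,G,H] q_used=0 → run E
t=22: queue=[E,G,H] q_used=1 → run E
t=23: queue=[E,G,H] q_used=2 → run E
t=24: queue=[G,H] q_used=0 → run G
t=25: queue=[G,H] q_used=1 → run G
t=26: queue=[G,H] q_used=2 → run G
t=27: queue=[H] q_used=0 → run H
t=28: queue=[H] q_used=1 → run H
t=29: queue=[H] q_used=2 → run H
t=30: (idle)
t=31: (idle)
t=32: (idle)
t=33: (idle)
t=34: (idle)
t=35: (idle)
t=36: (idle)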